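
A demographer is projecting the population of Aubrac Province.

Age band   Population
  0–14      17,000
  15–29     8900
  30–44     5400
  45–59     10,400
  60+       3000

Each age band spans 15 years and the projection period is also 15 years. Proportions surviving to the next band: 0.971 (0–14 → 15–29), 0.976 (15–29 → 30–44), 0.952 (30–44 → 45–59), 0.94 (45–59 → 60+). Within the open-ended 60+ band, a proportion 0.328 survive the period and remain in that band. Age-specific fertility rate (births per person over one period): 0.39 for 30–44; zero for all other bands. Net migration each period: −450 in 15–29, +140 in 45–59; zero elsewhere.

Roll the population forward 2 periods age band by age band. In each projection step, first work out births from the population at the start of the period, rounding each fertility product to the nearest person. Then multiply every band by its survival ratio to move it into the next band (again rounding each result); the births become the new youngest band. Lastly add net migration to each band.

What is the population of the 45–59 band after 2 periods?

8409

— Period 1 —
Births: 5400 * 0.39 = 2106
15–29: 17000 * 0.971 = 16507
30–44: 8900 * 0.976 = 8686
45–59: 5400 * 0.952 = 5141
60+: 10400 * 0.94 + 3000 * 0.328 = 9776 + 984 = 10760
Net migration: 15–29 − 450 → 16057; 45–59 + 140 → 5281
End of period: [2106, 16057, 8686, 5281, 10760]
— Period 2 —
Births: 8686 * 0.39 = 3388
15–29: 2106 * 0.971 = 2045
30–44: 16057 * 0.976 = 15672
45–59: 8686 * 0.952 = 8269
60+: 5281 * 0.94 + 10760 * 0.328 = 4964 + 3529 = 8493
Net migration: 15–29 − 450 → 1595; 45–59 + 140 → 8409
End of period: [3388, 1595, 15672, 8409, 8493]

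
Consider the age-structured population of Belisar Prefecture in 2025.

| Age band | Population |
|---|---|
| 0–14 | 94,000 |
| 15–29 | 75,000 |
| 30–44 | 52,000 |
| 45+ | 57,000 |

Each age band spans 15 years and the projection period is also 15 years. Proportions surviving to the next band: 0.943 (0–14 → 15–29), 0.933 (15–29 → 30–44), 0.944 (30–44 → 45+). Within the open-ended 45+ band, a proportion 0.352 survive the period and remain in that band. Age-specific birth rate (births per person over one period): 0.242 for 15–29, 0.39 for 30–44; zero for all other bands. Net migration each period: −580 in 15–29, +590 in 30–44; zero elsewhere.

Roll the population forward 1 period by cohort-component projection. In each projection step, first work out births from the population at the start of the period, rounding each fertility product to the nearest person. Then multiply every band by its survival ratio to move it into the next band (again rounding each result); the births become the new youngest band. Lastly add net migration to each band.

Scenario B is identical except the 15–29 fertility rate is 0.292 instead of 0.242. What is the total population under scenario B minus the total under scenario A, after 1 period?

3750

Period 1.
Births: 75000 × 0.242 = 18150 ; 52000 × 0.39 = 20280 → 38430
15–29: 94000 × 0.943 = 88642
30–44: 75000 × 0.933 = 69975
45+: 52000 × 0.944 + 57000 × 0.352 = 49088 + 20064 = 69152
Net migration: 15–29 − 580 → 88062; 30–44 + 590 → 70565
Giving 38430 / 88062 / 70565 / 69152.
Scenario A total after 1 period: 266209
Scenario B projection —
Period 1.
Births: 75000 × 0.292 = 21900 ; 52000 × 0.39 = 20280 → 42180
15–29: 94000 × 0.943 = 88642
30–44: 75000 × 0.933 = 69975
45+: 52000 × 0.944 + 57000 × 0.352 = 49088 + 20064 = 69152
Net migration: 15–29 − 580 → 88062; 30–44 + 590 → 70565
Giving 42180 / 88062 / 70565 / 69152.
Scenario B total after 1 period: 269959
Difference B − A = 269959 − 266209 = 3750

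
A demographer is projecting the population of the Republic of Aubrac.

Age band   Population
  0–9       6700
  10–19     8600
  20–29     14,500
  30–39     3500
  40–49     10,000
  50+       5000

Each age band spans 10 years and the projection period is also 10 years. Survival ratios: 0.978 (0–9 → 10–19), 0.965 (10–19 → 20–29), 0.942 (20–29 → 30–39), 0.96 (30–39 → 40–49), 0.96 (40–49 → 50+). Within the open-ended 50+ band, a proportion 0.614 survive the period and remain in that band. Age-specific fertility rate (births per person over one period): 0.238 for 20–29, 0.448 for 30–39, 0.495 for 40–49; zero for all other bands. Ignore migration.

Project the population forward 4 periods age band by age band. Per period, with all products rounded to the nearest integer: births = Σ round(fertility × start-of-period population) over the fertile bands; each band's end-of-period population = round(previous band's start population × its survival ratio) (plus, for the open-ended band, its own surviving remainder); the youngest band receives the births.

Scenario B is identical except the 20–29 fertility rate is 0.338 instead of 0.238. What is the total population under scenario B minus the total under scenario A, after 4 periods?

4096

— Period 1 —
Births: 14500 × 0.238 = 3451  |  3500 × 0.448 = 1568  |  10000 × 0.495 = 4950 → 9969
10–19: 6700 × 0.978 = 6553
20–29: 8600 × 0.965 = 8299
30–39: 14500 × 0.942 = 13659
40–49: 3500 × 0.96 = 3360
50+: 10000 × 0.96 + 5000 × 0.614 = 9600 + 3070 = 12670
Population now: 0–9=9969, 10–19=6553, 20–29=8299, 30–39=13659, 40–49=3360, 50+=12670
— Period 2 —
Births: 8299 × 0.238 = 1975  |  13659 × 0.448 = 6119  |  3360 × 0.495 = 1663 → 9757
10–19: 9969 × 0.978 = 9750
20–29: 6553 × 0.965 = 6324
30–39: 8299 × 0.942 = 7818
40–49: 13659 × 0.96 = 13113
50+: 3360 × 0.96 + 12670 × 0.614 = 3226 + 7779 = 11005
Population now: 0–9=9757, 10–19=9750, 20–29=6324, 30–39=7818, 40–49=13113, 50+=11005
— Period 3 —
Births: 6324 × 0.238 = 1505  |  7818 × 0.448 = 3502  |  13113 × 0.495 = 6491 → 11498
10–19: 9757 × 0.978 = 9542
20–29: 9750 × 0.965 = 9409
30–39: 6324 × 0.942 = 5957
40–49: 7818 × 0.96 = 7505
50+: 13113 × 0.96 + 11005 × 0.614 = 12588 + 6757 = 19345
Population now: 0–9=11498, 10–19=9542, 20–29=9409, 30–39=5957, 40–49=7505, 50+=19345
— Period 4 —
Births: 9409 × 0.238 = 2239  |  5957 × 0.448 = 2669  |  7505 × 0.495 = 3715 → 8623
10–19: 11498 × 0.978 = 11245
20–29: 9542 × 0.965 = 9208
30–39: 9409 × 0.942 = 8863
40–49: 5957 × 0.96 = 5719
50+: 7505 × 0.96 + 19345 × 0.614 = 7205 + 11878 = 19083
Population now: 0–9=8623, 10–19=11245, 20–29=9208, 30–39=8863, 40–49=5719, 50+=19083
Scenario A total after 4 periods: 62741
Scenario B projection —
— Period 1 —
Births: 14500 × 0.338 = 4901  |  3500 × 0.448 = 1568  |  10000 × 0.495 = 4950 → 11419
10–19: 6700 × 0.978 = 6553
20–29: 8600 × 0.965 = 8299
30–39: 14500 × 0.942 = 13659
40–49: 3500 × 0.96 = 3360
50+: 10000 × 0.96 + 5000 × 0.614 = 9600 + 3070 = 12670
Population now: 0–9=11419, 10–19=6553, 20–29=8299, 30–39=13659, 40–49=3360, 50+=12670
— Period 2 —
Births: 8299 × 0.338 = 2805  |  13659 × 0.448 = 6119  |  3360 × 0.495 = 1663 → 10587
10–19: 11419 × 0.978 = 11168
20–29: 6553 × 0.965 = 6324
30–39: 8299 × 0.942 = 7818
40–49: 13659 × 0.96 = 13113
50+: 3360 × 0.96 + 12670 × 0.614 = 3226 + 7779 = 11005
Population now: 0–9=10587, 10–19=11168, 20–29=6324, 30–39=7818, 40–49=13113, 50+=11005
— Period 3 —
Births: 6324 × 0.338 = 2138  |  7818 × 0.448 = 3502  |  13113 × 0.495 = 6491 → 12131
10–19: 10587 × 0.978 = 10354
20–29: 11168 × 0.965 = 10777
30–39: 6324 × 0.942 = 5957
40–49: 7818 × 0.96 = 7505
50+: 13113 × 0.96 + 11005 × 0.614 = 12588 + 6757 = 19345
Population now: 0–9=12131, 10–19=10354, 20–29=10777, 30–39=5957, 40–49=7505, 50+=19345
— Period 4 —
Births: 10777 × 0.338 = 3643  |  5957 × 0.448 = 2669  |  7505 × 0.495 = 3715 → 10027
10–19: 12131 × 0.978 = 11864
20–29: 10354 × 0.965 = 9992
30–39: 10777 × 0.942 = 10152
40–49: 5957 × 0.96 = 5719
50+: 7505 × 0.96 + 19345 × 0.614 = 7205 + 11878 = 19083
Population now: 0–9=10027, 10–19=11864, 20–29=9992, 30–39=10152, 40–49=5719, 50+=19083
Scenario B total after 4 periods: 66837
Difference B − A = 66837 − 62741 = 4096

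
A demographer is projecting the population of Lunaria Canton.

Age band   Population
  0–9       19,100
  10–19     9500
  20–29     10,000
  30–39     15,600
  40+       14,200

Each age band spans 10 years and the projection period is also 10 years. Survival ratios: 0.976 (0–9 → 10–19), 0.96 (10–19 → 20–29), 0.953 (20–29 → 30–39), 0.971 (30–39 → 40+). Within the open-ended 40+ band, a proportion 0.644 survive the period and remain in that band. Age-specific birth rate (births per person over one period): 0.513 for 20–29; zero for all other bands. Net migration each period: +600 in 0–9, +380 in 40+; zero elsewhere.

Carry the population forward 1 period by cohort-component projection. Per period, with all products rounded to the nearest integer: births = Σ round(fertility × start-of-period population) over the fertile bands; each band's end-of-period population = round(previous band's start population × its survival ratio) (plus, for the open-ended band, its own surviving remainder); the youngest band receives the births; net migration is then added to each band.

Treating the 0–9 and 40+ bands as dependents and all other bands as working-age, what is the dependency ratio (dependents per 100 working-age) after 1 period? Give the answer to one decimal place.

81.5

— Period 1 —
Births: 10000 × 0.513 = 5130
10–19: 19100 × 0.976 = 18642
20–29: 9500 × 0.96 = 9120
30–39: 10000 × 0.953 = 9530
40+: 15600 × 0.971 + 14200 × 0.644 = 15148 + 9145 = 24293
Net migration: 0–9 + 600 → 5730; 40+ + 380 → 24673
Population now: 0–9=5730, 10–19=18642, 20–29=9120, 30–39=9530, 40+=24673
Dependents (band 0–9 + band 40+) = 5730 + 24673 = 30403; working-age = 37292; ratio = 30403/37292 × 100 = 81.5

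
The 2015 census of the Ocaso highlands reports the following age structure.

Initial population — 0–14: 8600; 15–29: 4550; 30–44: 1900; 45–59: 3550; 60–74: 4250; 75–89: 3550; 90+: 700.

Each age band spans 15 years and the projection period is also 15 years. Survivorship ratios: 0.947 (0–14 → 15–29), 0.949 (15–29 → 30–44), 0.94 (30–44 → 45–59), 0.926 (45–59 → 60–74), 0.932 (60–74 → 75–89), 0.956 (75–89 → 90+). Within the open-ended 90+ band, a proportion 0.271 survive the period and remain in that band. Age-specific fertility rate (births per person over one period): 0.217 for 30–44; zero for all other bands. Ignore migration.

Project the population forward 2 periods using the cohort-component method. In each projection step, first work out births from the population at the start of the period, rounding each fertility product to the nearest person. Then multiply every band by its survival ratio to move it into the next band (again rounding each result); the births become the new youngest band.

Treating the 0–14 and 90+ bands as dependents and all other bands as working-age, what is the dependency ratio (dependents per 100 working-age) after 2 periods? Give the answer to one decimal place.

33.7

(Bands numbered youngest = 1 to oldest = 7.)
Period 1:
Births: 1900 × 0.217 = 412
Band 2: 8600 × 0.947 = 8144
Band 3: 4550 × 0.949 = 4318
Band 4: 1900 × 0.94 = 1786
Band 5: 3550 × 0.926 = 3287
Band 6: 4250 × 0.932 = 3961
Band 7: 3550 × 0.956 + 700 × 0.271 = 3394 + 190 = 3584
Giving 412 / 8144 / 4318 / 1786 / 3287 / 3961 / 3584.
Period 2:
Births: 4318 × 0.217 = 937
Band 2: 412 × 0.947 = 390
Band 3: 8144 × 0.949 = 7729
Band 4: 4318 × 0.94 = 4059
Band 5: 1786 × 0.926 = 1654
Band 6: 3287 × 0.932 = 3063
Band 7: 3961 × 0.956 + 3584 × 0.271 = 3787 + 971 = 4758
Giving 937 / 390 / 7729 / 4059 / 1654 / 3063 / 4758.
Dependents (band 0–14 + band 90+) = 937 + 4758 = 5695; working-age = 16895; ratio = 5695/16895 × 100 = 33.7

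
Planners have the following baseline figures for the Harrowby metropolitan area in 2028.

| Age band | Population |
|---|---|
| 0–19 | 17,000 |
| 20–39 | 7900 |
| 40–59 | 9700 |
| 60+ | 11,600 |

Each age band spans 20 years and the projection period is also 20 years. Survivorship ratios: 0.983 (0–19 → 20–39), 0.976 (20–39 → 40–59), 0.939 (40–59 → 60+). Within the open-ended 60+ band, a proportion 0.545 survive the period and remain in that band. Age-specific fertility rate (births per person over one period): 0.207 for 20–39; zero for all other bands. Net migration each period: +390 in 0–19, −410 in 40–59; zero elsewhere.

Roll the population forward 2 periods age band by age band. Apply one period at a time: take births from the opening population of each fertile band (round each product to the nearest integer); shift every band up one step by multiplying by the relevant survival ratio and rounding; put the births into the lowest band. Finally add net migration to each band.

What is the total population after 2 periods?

(Groups numbered youngest = 1 to oldest = 4.)
Period 1:
Births: 7900 * 0.207 = 1635
Group 2: 17000 * 0.983 = 16711
Group 3: 7900 * 0.976 = 7710
Group 4: 9700 * 0.939 + 11600 * 0.545 = 9108 + 6322 = 15430
Net migration: Group 1 + 390 → 2025; Group 3 − 410 → 7300
→ [2025, 16711, 7300, 15430]
Period 2:
Births: 16711 * 0.207 = 3459
Group 2: 2025 * 0.983 = 1991
Group 3: 16711 * 0.976 = 16310
Group 4: 7300 * 0.939 + 15430 * 0.545 = 6855 + 8409 = 15264
Net migration: Group 1 + 390 → 3849; Group 3 − 410 → 15900
→ [3849, 1991, 15900, 15264]
Total after period 2: 3849 + 1991 + 15900 + 15264 = 37004

37004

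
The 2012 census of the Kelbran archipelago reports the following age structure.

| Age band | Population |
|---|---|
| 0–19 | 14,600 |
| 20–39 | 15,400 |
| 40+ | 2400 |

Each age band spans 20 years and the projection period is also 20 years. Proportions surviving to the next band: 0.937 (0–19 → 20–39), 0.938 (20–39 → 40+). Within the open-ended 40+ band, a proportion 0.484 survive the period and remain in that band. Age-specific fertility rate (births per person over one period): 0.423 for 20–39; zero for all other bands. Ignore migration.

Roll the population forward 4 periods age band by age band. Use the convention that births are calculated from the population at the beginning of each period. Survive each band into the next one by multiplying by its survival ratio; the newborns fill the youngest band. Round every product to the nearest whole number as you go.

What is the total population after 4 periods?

[period 1]
Births: 15400 × 0.423 = 6514
20–39: 14600 × 0.937 = 13680
40+: 15400 × 0.938 + 2400 × 0.484 = 14445 + 1162 = 15607
Population now: 0–19=6514, 20–39=13680, 40+=15607
[period 2]
Births: 13680 × 0.423 = 5787
20–39: 6514 × 0.937 = 6104
40+: 13680 × 0.938 + 15607 × 0.484 = 12832 + 7554 = 20386
Population now: 0–19=5787, 20–39=6104, 40+=20386
[period 3]
Births: 6104 × 0.423 = 2582
20–39: 5787 × 0.937 = 5422
40+: 6104 × 0.938 + 20386 × 0.484 = 5726 + 9867 = 15593
Population now: 0–19=2582, 20–39=5422, 40+=15593
[period 4]
Births: 5422 × 0.423 = 2294
20–39: 2582 × 0.937 = 2419
40+: 5422 × 0.938 + 15593 × 0.484 = 5086 + 7547 = 12633
Population now: 0–19=2294, 20–39=2419, 40+=12633
Total after period 4: 2294 + 2419 + 12633 = 17346

17346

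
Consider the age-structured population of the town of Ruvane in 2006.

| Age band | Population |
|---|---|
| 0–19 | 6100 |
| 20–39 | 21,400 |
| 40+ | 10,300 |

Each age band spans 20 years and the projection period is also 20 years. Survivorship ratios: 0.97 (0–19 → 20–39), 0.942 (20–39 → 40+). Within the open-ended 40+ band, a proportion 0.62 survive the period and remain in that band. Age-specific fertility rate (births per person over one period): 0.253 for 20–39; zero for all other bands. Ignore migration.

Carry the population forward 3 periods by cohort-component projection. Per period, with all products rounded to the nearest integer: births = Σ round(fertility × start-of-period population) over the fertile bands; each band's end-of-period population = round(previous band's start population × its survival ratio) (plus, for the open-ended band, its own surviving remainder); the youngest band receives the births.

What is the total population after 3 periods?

[period 1]
Births: 21400 × 0.253 = 5414
20–39: 6100 × 0.97 = 5917
40+: 21400 × 0.942 + 10300 × 0.62 = 20159 + 6386 = 26545
→ [5414, 5917, 26545]
[period 2]
Births: 5917 × 0.253 = 1497
20–39: 5414 × 0.97 = 5252
40+: 5917 × 0.942 + 26545 × 0.62 = 5574 + 16458 = 22032
→ [1497, 5252, 22032]
[period 3]
Births: 5252 × 0.253 = 1329
20–39: 1497 × 0.97 = 1452
40+: 5252 × 0.942 + 22032 × 0.62 = 4947 + 13660 = 18607
→ [1329, 1452, 18607]
Total after period 3: 1329 + 1452 + 18607 = 21388

21388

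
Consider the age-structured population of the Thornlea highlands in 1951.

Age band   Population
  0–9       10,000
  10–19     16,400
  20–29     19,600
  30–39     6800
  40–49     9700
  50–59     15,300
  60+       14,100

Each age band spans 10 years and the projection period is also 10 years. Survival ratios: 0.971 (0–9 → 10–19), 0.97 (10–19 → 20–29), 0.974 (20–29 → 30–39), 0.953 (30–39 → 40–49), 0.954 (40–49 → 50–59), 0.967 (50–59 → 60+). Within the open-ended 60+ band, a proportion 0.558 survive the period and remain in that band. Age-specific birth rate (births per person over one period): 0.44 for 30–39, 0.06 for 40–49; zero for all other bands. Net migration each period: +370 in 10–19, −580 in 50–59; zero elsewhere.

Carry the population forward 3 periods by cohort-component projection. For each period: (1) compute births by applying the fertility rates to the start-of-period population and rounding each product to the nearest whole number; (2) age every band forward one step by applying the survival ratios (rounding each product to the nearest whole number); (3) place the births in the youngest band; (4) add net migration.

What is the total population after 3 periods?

Period 1:
Births: 6800 × 0.44 = 2992  |  9700 × 0.06 = 582 → 3574
10–19: 10000 × 0.971 = 9710
20–29: 16400 × 0.97 = 15908
30–39: 19600 × 0.974 = 19090
40–49: 6800 × 0.953 = 6480
50–59: 9700 × 0.954 = 9254
60+: 15300 × 0.967 + 14100 × 0.558 = 14795 + 7868 = 22663
Net migration: 10–19 + 370 → 10080; 50–59 − 580 → 8674
End of period: [3574, 10080, 15908, 19090, 6480, 8674, 22663]
Period 2:
Births: 19090 × 0.44 = 8400  |  6480 × 0.06 = 389 → 8789
10–19: 3574 × 0.971 = 3470
20–29: 10080 × 0.97 = 9778
30–39: 15908 × 0.974 = 15494
40–49: 19090 × 0.953 = 18193
50–59: 6480 × 0.954 = 6182
60+: 8674 × 0.967 + 22663 × 0.558 = 8388 + 12646 = 21034
Net migration: 10–19 + 370 → 3840; 50–59 − 580 → 5602
End of period: [8789, 3840, 9778, 15494, 18193, 5602, 21034]
Period 3:
Births: 15494 × 0.44 = 6817  |  18193 × 0.06 = 1092 → 7909
10–19: 8789 × 0.971 = 8534
20–29: 3840 × 0.97 = 3725
30–39: 9778 × 0.974 = 9524
40–49: 15494 × 0.953 = 14766
50–59: 18193 × 0.954 = 17356
60+: 5602 × 0.967 + 21034 × 0.558 = 5417 + 11737 = 17154
Net migration: 10–19 + 370 → 8904; 50–59 − 580 → 16776
End of period: [7909, 8904, 3725, 9524, 14766, 16776, 17154]
Total after period 3: 7909 + 8904 + 3725 + 9524 + 14766 + 16776 + 17154 = 78758

78758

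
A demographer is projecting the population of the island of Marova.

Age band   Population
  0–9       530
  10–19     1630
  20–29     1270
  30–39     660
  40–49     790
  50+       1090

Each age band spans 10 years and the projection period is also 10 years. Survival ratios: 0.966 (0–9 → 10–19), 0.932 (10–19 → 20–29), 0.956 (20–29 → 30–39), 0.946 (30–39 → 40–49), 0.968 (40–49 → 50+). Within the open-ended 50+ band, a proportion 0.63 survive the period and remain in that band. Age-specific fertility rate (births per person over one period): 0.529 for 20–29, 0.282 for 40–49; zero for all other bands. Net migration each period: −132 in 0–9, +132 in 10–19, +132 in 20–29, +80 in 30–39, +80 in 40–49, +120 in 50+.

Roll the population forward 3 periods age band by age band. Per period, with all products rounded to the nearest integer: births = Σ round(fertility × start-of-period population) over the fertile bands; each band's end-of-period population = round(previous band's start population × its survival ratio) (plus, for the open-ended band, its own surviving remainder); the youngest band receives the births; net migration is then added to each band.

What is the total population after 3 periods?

After projecting period 1:
Births: 1270 × 0.529 = 672, 790 × 0.282 = 223 ⇒ total 895
10–19: 530 × 0.966 = 512
20–29: 1630 × 0.932 = 1519
30–39: 1270 × 0.956 = 1214
40–49: 660 × 0.946 = 624
50+: 790 × 0.968 + 1090 × 0.63 = 765 + 687 = 1452
Net migration: 0–9 − 132 → 763; 10–19 + 132 → 644; 20–29 + 132 → 1651; 30–39 + 80 → 1294; 40–49 + 80 → 704; 50+ + 120 → 1572
→ [763, 644, 1651, 1294, 704, 1572]
After projecting period 2:
Births: 1651 × 0.529 = 873, 704 × 0.282 = 199 ⇒ total 1072
10–19: 763 × 0.966 = 737
20–29: 644 × 0.932 = 600
30–39: 1651 × 0.956 = 1578
40–49: 1294 × 0.946 = 1224
50+: 704 × 0.968 + 1572 × 0.63 = 681 + 990 = 1671
Net migration: 0–9 − 132 → 940; 10–19 + 132 → 869; 20–29 + 132 → 732; 30–39 + 80 → 1658; 40–49 + 80 → 1304; 50+ + 120 → 1791
→ [940, 869, 732, 1658, 1304, 1791]
After projecting period 3:
Births: 732 × 0.529 = 387, 1304 × 0.282 = 368 ⇒ total 755
10–19: 940 × 0.966 = 908
20–29: 869 × 0.932 = 810
30–39: 732 × 0.956 = 700
40–49: 1658 × 0.946 = 1568
50+: 1304 × 0.968 + 1791 × 0.63 = 1262 + 1128 = 2390
Net migration: 0–9 − 132 → 623; 10–19 + 132 → 1040; 20–29 + 132 → 942; 30–39 + 80 → 780; 40–49 + 80 → 1648; 50+ + 120 → 2510
→ [623, 1040, 942, 780, 1648, 2510]
Total after period 3: 623 + 1040 + 942 + 780 + 1648 + 2510 = 7543

7543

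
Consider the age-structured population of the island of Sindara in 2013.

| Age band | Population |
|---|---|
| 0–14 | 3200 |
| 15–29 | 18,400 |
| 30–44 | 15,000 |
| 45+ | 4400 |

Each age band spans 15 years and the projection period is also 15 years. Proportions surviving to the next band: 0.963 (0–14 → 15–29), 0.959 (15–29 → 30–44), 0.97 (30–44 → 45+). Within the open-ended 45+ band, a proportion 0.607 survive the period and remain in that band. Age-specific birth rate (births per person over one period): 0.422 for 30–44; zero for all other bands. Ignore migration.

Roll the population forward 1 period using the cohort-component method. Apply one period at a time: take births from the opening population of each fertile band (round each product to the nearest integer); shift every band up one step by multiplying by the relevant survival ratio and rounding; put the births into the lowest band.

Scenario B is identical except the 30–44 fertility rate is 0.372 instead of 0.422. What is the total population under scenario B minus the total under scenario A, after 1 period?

Period 1.
Births: 15000 × 0.422 = 6330
15–29: 3200 × 0.963 = 3082
30–44: 18400 × 0.959 = 17646
45+: 15000 × 0.97 + 4400 × 0.607 = 14550 + 2671 = 17221
→ [6330, 3082, 17646, 17221]
Scenario A total after 1 period: 44279
Scenario B projection —
Period 1.
Births: 15000 × 0.372 = 5580
15–29: 3200 × 0.963 = 3082
30–44: 18400 × 0.959 = 17646
45+: 15000 × 0.97 + 4400 × 0.607 = 14550 + 2671 = 17221
→ [5580, 3082, 17646, 17221]
Scenario B total after 1 period: 43529
Difference B − A = 43529 − 44279 = -750

-750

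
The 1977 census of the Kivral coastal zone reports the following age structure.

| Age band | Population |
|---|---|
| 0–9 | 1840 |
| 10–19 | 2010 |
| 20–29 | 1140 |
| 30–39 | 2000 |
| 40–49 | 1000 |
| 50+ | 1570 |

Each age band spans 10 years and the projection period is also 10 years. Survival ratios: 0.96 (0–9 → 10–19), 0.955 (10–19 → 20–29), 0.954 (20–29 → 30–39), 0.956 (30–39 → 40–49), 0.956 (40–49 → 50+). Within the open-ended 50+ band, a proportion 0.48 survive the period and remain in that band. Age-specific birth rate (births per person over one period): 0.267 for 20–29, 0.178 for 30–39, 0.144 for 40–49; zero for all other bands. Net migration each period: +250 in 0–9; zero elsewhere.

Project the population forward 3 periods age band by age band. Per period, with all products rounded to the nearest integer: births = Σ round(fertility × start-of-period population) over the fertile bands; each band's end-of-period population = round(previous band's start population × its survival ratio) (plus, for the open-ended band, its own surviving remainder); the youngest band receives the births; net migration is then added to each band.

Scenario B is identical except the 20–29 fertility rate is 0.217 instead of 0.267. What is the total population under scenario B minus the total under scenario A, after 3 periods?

-228

After projecting period 1:
Births: 1140 × 0.267 = 304  |  2000 × 0.178 = 356  |  1000 × 0.144 = 144 → 804
10–19: 1840 × 0.96 = 1766
20–29: 2010 × 0.955 = 1920
30–39: 1140 × 0.954 = 1088
40–49: 2000 × 0.956 = 1912
50+: 1000 × 0.956 + 1570 × 0.48 = 956 + 754 = 1710
Net migration: 0–9 + 250 → 1054
→ [1054, 1766, 1920, 1088, 1912, 1710]
After projecting period 2:
Births: 1920 × 0.267 = 513  |  1088 × 0.178 = 194  |  1912 × 0.144 = 275 → 982
10–19: 1054 × 0.96 = 1012
20–29: 1766 × 0.955 = 1687
30–39: 1920 × 0.954 = 1832
40–49: 1088 × 0.956 = 1040
50+: 1912 × 0.956 + 1710 × 0.48 = 1828 + 821 = 2649
Net migration: 0–9 + 250 → 1232
→ [1232, 1012, 1687, 1832, 1040, 2649]
After projecting period 3:
Births: 1687 × 0.267 = 450  |  1832 × 0.178 = 326  |  1040 × 0.144 = 150 → 926
10–19: 1232 × 0.96 = 1183
20–29: 1012 × 0.955 = 966
30–39: 1687 × 0.954 = 1609
40–49: 1832 × 0.956 = 1751
50+: 1040 × 0.956 + 2649 × 0.48 = 994 + 1272 = 2266
Net migration: 0–9 + 250 → 1176
→ [1176, 1183, 966, 1609, 1751, 2266]
Scenario A total after 3 periods: 8951
Scenario B projection —
After projecting period 1:
Births: 1140 × 0.217 = 247  |  2000 × 0.178 = 356  |  1000 × 0.144 = 144 → 747
10–19: 1840 × 0.96 = 1766
20–29: 2010 × 0.955 = 1920
30–39: 1140 × 0.954 = 1088
40–49: 2000 × 0.956 = 1912
50+: 1000 × 0.956 + 1570 × 0.48 = 956 + 754 = 1710
Net migration: 0–9 + 250 → 997
→ [997, 1766, 1920, 1088, 1912, 1710]
After projecting period 2:
Births: 1920 × 0.217 = 417  |  1088 × 0.178 = 194  |  1912 × 0.144 = 275 → 886
10–19: 997 × 0.96 = 957
20–29: 1766 × 0.955 = 1687
30–39: 1920 × 0.954 = 1832
40–49: 1088 × 0.956 = 1040
50+: 1912 × 0.956 + 1710 × 0.48 = 1828 + 821 = 2649
Net migration: 0–9 + 250 → 1136
→ [1136, 957, 1687, 1832, 1040, 2649]
After projecting period 3:
Births: 1687 × 0.217 = 366  |  1832 × 0.178 = 326  |  1040 × 0.144 = 150 → 842
10–19: 1136 × 0.96 = 1091
20–29: 957 × 0.955 = 914
30–39: 1687 × 0.954 = 1609
40–49: 1832 × 0.956 = 1751
50+: 1040 × 0.956 + 2649 × 0.48 = 994 + 1272 = 2266
Net migration: 0–9 + 250 → 1092
→ [1092, 1091, 914, 1609, 1751, 2266]
Scenario B total after 3 periods: 8723
Difference B − A = 8723 − 8951 = -228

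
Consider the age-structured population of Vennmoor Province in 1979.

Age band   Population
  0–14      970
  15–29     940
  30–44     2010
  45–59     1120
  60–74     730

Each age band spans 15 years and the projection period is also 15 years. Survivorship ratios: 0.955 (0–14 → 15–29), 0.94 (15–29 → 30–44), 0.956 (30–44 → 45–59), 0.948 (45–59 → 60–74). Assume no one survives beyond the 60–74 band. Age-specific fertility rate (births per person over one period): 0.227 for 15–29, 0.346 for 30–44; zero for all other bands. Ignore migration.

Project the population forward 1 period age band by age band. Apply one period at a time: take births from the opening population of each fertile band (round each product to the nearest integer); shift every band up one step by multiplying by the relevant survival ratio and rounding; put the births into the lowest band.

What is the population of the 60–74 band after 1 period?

1062

[period 1]
Births: 940 × 0.227 = 213, 2010 × 0.346 = 695 → 908
15–29: 970 × 0.955 = 926
30–44: 940 × 0.94 = 884
45–59: 2010 × 0.956 = 1922
60–74: 1120 × 0.948 = 1062
Giving 908 / 926 / 884 / 1922 / 1062.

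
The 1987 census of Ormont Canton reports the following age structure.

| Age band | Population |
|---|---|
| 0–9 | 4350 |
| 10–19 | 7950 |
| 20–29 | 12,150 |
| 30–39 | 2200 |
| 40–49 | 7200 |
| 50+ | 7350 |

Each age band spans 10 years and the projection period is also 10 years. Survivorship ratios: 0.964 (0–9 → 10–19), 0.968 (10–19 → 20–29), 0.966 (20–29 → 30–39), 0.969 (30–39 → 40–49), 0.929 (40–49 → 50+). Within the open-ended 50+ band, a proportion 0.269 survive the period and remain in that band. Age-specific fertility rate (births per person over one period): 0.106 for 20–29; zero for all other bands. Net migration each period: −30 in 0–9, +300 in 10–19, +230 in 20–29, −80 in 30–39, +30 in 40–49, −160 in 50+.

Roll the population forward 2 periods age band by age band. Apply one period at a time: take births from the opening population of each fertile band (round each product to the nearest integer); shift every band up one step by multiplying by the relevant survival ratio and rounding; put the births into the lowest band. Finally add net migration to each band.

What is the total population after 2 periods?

29941

[period 1]
Births: 12150 × 0.106 = 1288
10–19: 4350 × 0.964 = 4193
20–29: 7950 × 0.968 = 7696
30–39: 12150 × 0.966 = 11737
40–49: 2200 × 0.969 = 2132
50+: 7200 × 0.929 + 7350 × 0.269 = 6689 + 1977 = 8666
Net migration: 0–9 − 30 → 1258; 10–19 + 300 → 4493; 20–29 + 230 → 7926; 30–39 − 80 → 11657; 40–49 + 30 → 2162; 50+ − 160 → 8506
→ [1258, 4493, 7926, 11657, 2162, 8506]
[period 2]
Births: 7926 × 0.106 = 840
10–19: 1258 × 0.964 = 1213
20–29: 4493 × 0.968 = 4349
30–39: 7926 × 0.966 = 7657
40–49: 11657 × 0.969 = 11296
50+: 2162 × 0.929 + 8506 × 0.269 = 2008 + 2288 = 4296
Net migration: 0–9 − 30 → 810; 10–19 + 300 → 1513; 20–29 + 230 → 4579; 30–39 − 80 → 7577; 40–49 + 30 → 11326; 50+ − 160 → 4136
→ [810, 1513, 4579, 7577, 11326, 4136]
Total after period 2: 810 + 1513 + 4579 + 7577 + 11326 + 4136 = 29941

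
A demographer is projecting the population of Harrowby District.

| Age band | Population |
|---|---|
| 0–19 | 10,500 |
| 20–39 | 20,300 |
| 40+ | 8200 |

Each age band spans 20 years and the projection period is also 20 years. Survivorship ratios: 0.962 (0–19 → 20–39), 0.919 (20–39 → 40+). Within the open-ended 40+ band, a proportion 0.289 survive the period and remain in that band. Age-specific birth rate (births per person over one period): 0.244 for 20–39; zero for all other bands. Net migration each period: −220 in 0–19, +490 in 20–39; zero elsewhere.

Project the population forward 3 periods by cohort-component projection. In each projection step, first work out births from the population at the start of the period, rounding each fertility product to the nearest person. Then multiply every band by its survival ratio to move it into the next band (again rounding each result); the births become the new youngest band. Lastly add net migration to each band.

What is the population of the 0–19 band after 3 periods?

After projecting period 1:
Births: 20300 * 0.244 = 4953
20–39: 10500 * 0.962 = 10101
40+: 20300 * 0.919 + 8200 * 0.289 = 18656 + 2370 = 21026
Net migration: 0–19 − 220 → 4733; 20–39 + 490 → 10591
End of period: [4733, 10591, 21026]
After projecting period 2:
Births: 10591 * 0.244 = 2584
20–39: 4733 * 0.962 = 4553
40+: 10591 * 0.919 + 21026 * 0.289 = 9733 + 6077 = 15810
Net migration: 0–19 − 220 → 2364; 20–39 + 490 → 5043
End of period: [2364, 5043, 15810]
After projecting period 3:
Births: 5043 * 0.244 = 1230
20–39: 2364 * 0.962 = 2274
40+: 5043 * 0.919 + 15810 * 0.289 = 4635 + 4569 = 9204
Net migration: 0–19 − 220 → 1010; 20–39 + 490 → 2764
End of period: [1010, 2764, 9204]

1010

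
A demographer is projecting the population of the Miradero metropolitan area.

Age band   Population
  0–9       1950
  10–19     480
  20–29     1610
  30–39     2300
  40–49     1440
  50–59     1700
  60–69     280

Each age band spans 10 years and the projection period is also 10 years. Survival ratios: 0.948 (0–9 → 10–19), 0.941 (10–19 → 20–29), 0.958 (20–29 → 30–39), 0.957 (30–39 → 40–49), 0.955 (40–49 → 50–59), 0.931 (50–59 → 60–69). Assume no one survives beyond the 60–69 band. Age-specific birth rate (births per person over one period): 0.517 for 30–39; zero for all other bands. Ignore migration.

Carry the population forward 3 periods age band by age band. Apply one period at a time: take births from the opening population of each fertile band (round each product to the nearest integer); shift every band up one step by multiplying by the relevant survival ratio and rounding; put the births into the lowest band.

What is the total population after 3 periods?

Call the bands 1 to 7, youngest first.
Period 1.
Births: 2300 × 0.517 = 1189
Band 2: 1950 × 0.948 = 1849
Band 3: 480 × 0.941 = 452
Band 4: 1610 × 0.958 = 1542
Band 5: 2300 × 0.957 = 2201
Band 6: 1440 × 0.955 = 1375
Band 7: 1700 × 0.931 = 1583
Giving 1189 / 1849 / 452 / 1542 / 2201 / 1375 / 1583.
Period 2.
Births: 1542 × 0.517 = 797
Band 2: 1189 × 0.948 = 1127
Band 3: 1849 × 0.941 = 1740
Band 4: 452 × 0.958 = 433
Band 5: 1542 × 0.957 = 1476
Band 6: 2201 × 0.955 = 2102
Band 7: 1375 × 0.931 = 1280
Giving 797 / 1127 / 1740 / 433 / 1476 / 2102 / 1280.
Period 3.
Births: 433 × 0.517 = 224
Band 2: 797 × 0.948 = 756
Band 3: 1127 × 0.941 = 1061
Band 4: 1740 × 0.958 = 1667
Band 5: 433 × 0.957 = 414
Band 6: 1476 × 0.955 = 1410
Band 7: 2102 × 0.931 = 1957
Giving 224 / 756 / 1061 / 1667 / 414 / 1410 / 1957.
Total after period 3: 224 + 756 + 1061 + 1667 + 414 + 1410 + 1957 = 7489

7489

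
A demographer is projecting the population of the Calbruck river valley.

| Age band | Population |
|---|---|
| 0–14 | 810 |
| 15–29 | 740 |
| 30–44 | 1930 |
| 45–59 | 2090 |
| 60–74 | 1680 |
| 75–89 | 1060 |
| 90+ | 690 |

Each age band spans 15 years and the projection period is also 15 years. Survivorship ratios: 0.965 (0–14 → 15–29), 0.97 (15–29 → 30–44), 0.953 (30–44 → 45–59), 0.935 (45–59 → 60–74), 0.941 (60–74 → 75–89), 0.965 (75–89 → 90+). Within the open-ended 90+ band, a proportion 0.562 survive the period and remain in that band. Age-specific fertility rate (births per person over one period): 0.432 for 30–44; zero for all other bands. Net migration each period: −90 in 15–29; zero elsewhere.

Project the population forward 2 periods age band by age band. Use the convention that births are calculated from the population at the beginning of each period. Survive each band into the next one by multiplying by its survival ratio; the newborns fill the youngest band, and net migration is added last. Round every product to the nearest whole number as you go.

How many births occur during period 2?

310

Period 1:
Births: 1930 × 0.432 = 834
15–29: 810 × 0.965 = 782
30–44: 740 × 0.97 = 718
45–59: 1930 × 0.953 = 1839
60–74: 2090 × 0.935 = 1954
75–89: 1680 × 0.941 = 1581
90+: 1060 × 0.965 + 690 × 0.562 = 1023 + 388 = 1411
Net migration: 15–29 − 90 → 692
Population now: 0–14=834, 15–29=692, 30–44=718, 45–59=1839, 60–74=1954, 75–89=1581, 90+=1411
Period 2:
Births: 718 × 0.432 = 310
15–29: 834 × 0.965 = 805
30–44: 692 × 0.97 = 671
45–59: 718 × 0.953 = 684
60–74: 1839 × 0.935 = 1719
75–89: 1954 × 0.941 = 1839
90+: 1581 × 0.965 + 1411 × 0.562 = 1526 + 793 = 2319
Net migration: 15–29 − 90 → 715
Population now: 0–14=310, 15–29=715, 30–44=671, 45–59=684, 60–74=1719, 75–89=1839, 90+=2319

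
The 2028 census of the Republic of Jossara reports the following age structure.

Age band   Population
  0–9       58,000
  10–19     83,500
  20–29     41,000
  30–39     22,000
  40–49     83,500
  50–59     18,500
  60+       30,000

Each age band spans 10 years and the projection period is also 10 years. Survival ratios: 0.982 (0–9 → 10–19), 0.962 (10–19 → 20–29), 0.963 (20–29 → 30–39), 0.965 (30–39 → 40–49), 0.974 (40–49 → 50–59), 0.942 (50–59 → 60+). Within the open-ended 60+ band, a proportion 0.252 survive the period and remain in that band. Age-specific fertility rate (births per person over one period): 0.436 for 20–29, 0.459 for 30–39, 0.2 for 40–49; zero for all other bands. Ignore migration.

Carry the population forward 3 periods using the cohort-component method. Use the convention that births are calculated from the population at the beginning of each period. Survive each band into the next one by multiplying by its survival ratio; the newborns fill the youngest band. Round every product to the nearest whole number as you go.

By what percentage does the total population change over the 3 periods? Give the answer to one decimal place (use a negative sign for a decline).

Call the bands 1 to 7, youngest first.
Period 1.
Births: 41000 * 0.436 = 17876  |  22000 * 0.459 = 10098  |  83500 * 0.2 = 16700 — total 44674
Band 2: 58000 * 0.982 = 56956
Band 3: 83500 * 0.962 = 80327
Band 4: 41000 * 0.963 = 39483
Band 5: 22000 * 0.965 = 21230
Band 6: 83500 * 0.974 = 81329
Band 7: 18500 * 0.942 + 30000 * 0.252 = 17427 + 7560 = 24987
Population now: 0–9=44674, 10–19=56956, 20–29=80327, 30–39=39483, 40–49=21230, 50–59=81329, 60+=24987
Period 2.
Births: 80327 * 0.436 = 35023  |  39483 * 0.459 = 18123  |  21230 * 0.2 = 4246 — total 57392
Band 2: 44674 * 0.982 = 43870
Band 3: 56956 * 0.962 = 54792
Band 4: 80327 * 0.963 = 77355
Band 5: 39483 * 0.965 = 38101
Band 6: 21230 * 0.974 = 20678
Band 7: 81329 * 0.942 + 24987 * 0.252 = 76612 + 6297 = 82909
Population now: 0–9=57392, 10–19=43870, 20–29=54792, 30–39=77355, 40–49=38101, 50–59=20678, 60+=82909
Period 3.
Births: 54792 * 0.436 = 23889  |  77355 * 0.459 = 35506  |  38101 * 0.2 = 7620 — total 67015
Band 2: 57392 * 0.982 = 56359
Band 3: 43870 * 0.962 = 42203
Band 4: 54792 * 0.963 = 52765
Band 5: 77355 * 0.965 = 74648
Band 6: 38101 * 0.974 = 37110
Band 7: 20678 * 0.942 + 82909 * 0.252 = 19479 + 20893 = 40372
Population now: 0–9=67015, 10–19=56359, 20–29=42203, 30–39=52765, 40–49=74648, 50–59=37110, 60+=40372
Total: 336500 → 370472; change = 33972; percentage change = 10.1%

10.1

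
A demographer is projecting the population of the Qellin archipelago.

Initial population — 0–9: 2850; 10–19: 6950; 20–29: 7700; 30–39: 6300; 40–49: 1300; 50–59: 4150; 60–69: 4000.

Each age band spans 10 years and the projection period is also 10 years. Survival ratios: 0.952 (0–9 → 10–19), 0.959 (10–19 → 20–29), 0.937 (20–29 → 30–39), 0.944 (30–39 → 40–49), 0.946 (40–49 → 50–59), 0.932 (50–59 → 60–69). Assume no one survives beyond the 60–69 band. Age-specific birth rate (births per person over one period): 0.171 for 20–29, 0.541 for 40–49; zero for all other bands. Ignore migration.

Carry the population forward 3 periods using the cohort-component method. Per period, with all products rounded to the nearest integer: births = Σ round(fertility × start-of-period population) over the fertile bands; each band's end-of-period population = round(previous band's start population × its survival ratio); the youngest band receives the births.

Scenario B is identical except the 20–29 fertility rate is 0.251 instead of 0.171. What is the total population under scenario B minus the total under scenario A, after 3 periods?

1277

Let band 1 be 0–9 through band 7 = 60–69.
— Period 1 —
Births: 7700 × 0.171 = 1317 ; 1300 × 0.541 = 703 — total 2020
Band 2: 2850 × 0.952 = 2713
Band 3: 6950 × 0.959 = 6665
Band 4: 7700 × 0.937 = 7215
Band 5: 6300 × 0.944 = 5947
Band 6: 1300 × 0.946 = 1230
Band 7: 4150 × 0.932 = 3868
→ [2020, 2713, 6665, 7215, 5947, 1230, 3868]
— Period 2 —
Births: 6665 × 0.171 = 1140 ; 5947 × 0.541 = 3217 — total 4357
Band 2: 2020 × 0.952 = 1923
Band 3: 2713 × 0.959 = 2602
Band 4: 6665 × 0.937 = 6245
Band 5: 7215 × 0.944 = 6811
Band 6: 5947 × 0.946 = 5626
Band 7: 1230 × 0.932 = 1146
→ [4357, 1923, 2602, 6245, 6811, 5626, 1146]
— Period 3 —
Births: 2602 × 0.171 = 445 ; 6811 × 0.541 = 3685 — total 4130
Band 2: 4357 × 0.952 = 4148
Band 3: 1923 × 0.959 = 1844
Band 4: 2602 × 0.937 = 2438
Band 5: 6245 × 0.944 = 5895
Band 6: 6811 × 0.946 = 6443
Band 7: 5626 × 0.932 = 5243
→ [4130, 4148, 1844, 2438, 5895, 6443, 5243]
Scenario A total after 3 periods: 30141
Scenario B projection —
— Period 1 —
Births: 7700 × 0.251 = 1933 ; 1300 × 0.541 = 703 — total 2636
Band 2: 2850 × 0.952 = 2713
Band 3: 6950 × 0.959 = 6665
Band 4: 7700 × 0.937 = 7215
Band 5: 6300 × 0.944 = 5947
Band 6: 1300 × 0.946 = 1230
Band 7: 4150 × 0.932 = 3868
→ [2636, 2713, 6665, 7215, 5947, 1230, 3868]
— Period 2 —
Births: 6665 × 0.251 = 1673 ; 5947 × 0.541 = 3217 — total 4890
Band 2: 2636 × 0.952 = 2509
Band 3: 2713 × 0.959 = 2602
Band 4: 6665 × 0.937 = 6245
Band 5: 7215 × 0.944 = 6811
Band 6: 5947 × 0.946 = 5626
Band 7: 1230 × 0.932 = 1146
→ [4890, 2509, 2602, 6245, 6811, 5626, 1146]
— Period 3 —
Births: 2602 × 0.251 = 653 ; 6811 × 0.541 = 3685 — total 4338
Band 2: 4890 × 0.952 = 4655
Band 3: 2509 × 0.959 = 2406
Band 4: 2602 × 0.937 = 2438
Band 5: 6245 × 0.944 = 5895
Band 6: 6811 × 0.946 = 6443
Band 7: 5626 × 0.932 = 5243
→ [4338, 4655, 2406, 2438, 5895, 6443, 5243]
Scenario B total after 3 periods: 31418
Difference B − A = 31418 − 30141 = 1277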